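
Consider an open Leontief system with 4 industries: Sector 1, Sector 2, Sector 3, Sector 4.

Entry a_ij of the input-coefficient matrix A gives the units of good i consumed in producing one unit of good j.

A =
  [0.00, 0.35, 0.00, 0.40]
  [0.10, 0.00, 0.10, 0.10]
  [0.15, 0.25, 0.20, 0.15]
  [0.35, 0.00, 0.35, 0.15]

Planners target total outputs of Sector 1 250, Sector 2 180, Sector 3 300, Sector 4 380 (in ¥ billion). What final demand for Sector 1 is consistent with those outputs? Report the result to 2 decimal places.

d_1 = 35.00

I − A =
  [   1.00    -0.35     0.00    -0.40]
  [  -0.10     1.00    -0.10    -0.10]
  [  -0.15    -0.25     0.80    -0.15]
  [  -0.35     0.00    -0.35     0.85]
d = (I − A) x:
  d_1 = (+1.00)·250 + (-0.35)·180 + (+0.00)·300 + (-0.40)·380 = 35.00
  d_2 = (-0.10)·250 + (+1.00)·180 + (-0.10)·300 + (-0.10)·380 = 87.00
  d_3 = (-0.15)·250 + (-0.25)·180 + (+0.80)·300 + (-0.15)·380 = 100.50
  d_4 = (-0.35)·250 + (+0.00)·180 + (-0.35)·300 + (+0.85)·380 = 130.50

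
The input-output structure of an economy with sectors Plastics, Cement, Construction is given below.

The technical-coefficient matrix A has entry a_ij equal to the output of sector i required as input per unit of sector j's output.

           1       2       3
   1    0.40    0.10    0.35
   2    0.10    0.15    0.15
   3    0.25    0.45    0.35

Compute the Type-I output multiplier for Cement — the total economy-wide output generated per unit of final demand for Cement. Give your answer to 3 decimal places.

I − A =
  [   0.60    -0.10    -0.35]
  [  -0.10     0.85    -0.15]
  [  -0.25    -0.45     0.65]
Cofactors of I−A, C_ij = (−1)^(i+j)·(minor ij) (rows/columns in the sector order above):
  C_11 = (0.85)(0.65) − (-0.15)(-0.45) = 0.4850
  C_12 = −[(-0.10)(0.65) − (-0.15)(-0.25)] = 0.1025
  C_13 = (-0.10)(-0.45) − (0.85)(-0.25) = 0.2575
  C_21 = −[(-0.10)(0.65) − (-0.35)(-0.45)] = 0.2225
  C_22 = (0.60)(0.65) − (-0.35)(-0.25) = 0.3025
  C_23 = −[(0.60)(-0.45) − (-0.10)(-0.25)] = 0.2950
  C_31 = (-0.10)(-0.15) − (-0.35)(0.85) = 0.3125
  C_32 = −[(0.60)(-0.15) − (-0.35)(-0.10)] = 0.1250
  C_33 = (0.60)(0.85) − (-0.10)(-0.10) = 0.5000
det(I−A) = Σ_j (I−A)_1j·C_1j = (0.60)(0.4850) + (-0.10)(0.1025) + (-0.35)(0.2575) = 0.190625
adj(I−A) = Cᵀ =
  [ 0.4850   0.2225   0.3125]
  [ 0.1025   0.3025   0.1250]
  [ 0.2575   0.2950   0.5000]
(I − A)⁻¹ = adj(I−A) / det(I−A) ≈
  [   2.5443     1.1672     1.6393]
  [   0.5377     1.5869     0.6557]
  [   1.3508     1.5475     2.6230]
The output multiplier for sector j is the column-j sum of the Leontief inverse (I − A)⁻¹ = adj(I−A) / det(I−A).
Column 2 of adj(I−A): (0.2225, 0.3025, 0.2950); det(I−A) = 0.190625.
m_2 = (0.2225 + 0.3025 + 0.2950) / 0.190625 = 0.82 / 0.190625 ≈ 4.302.

m_2 = 4.302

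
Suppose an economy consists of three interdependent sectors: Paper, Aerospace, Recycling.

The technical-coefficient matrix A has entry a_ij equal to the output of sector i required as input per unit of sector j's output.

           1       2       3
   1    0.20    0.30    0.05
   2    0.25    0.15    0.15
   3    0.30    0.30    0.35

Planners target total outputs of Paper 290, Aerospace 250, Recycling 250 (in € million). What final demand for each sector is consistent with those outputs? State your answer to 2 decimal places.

I − A =
  [   0.80    -0.30    -0.05]
  [  -0.25     0.85    -0.15]
  [  -0.30    -0.30     0.65]
d = (I − A) x:
  d_1 = (+0.80)·290 + (-0.30)·250 + (-0.05)·250 = 144.50
  d_2 = (-0.25)·290 + (+0.85)·250 + (-0.15)·250 = 102.50
  d_3 = (-0.30)·290 + (-0.30)·250 + (+0.65)·250 = 0.50

d_1 = 144.50, d_2 = 102.50, d_3 = 0.50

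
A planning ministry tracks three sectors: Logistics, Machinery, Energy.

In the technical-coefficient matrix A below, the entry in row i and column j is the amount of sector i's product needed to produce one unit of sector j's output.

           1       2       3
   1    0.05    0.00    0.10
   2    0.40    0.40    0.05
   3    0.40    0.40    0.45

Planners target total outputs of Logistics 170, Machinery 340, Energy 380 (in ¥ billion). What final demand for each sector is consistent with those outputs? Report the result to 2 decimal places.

d_1 = 123.50, d_2 = 117.00, d_3 = 5.00

I − A =
  [   0.95     0.00    -0.10]
  [  -0.40     0.60    -0.05]
  [  -0.40    -0.40     0.55]
d = (I − A) x:
  d_1 = (+0.95)·170 + (+0.00)·340 + (-0.10)·380 = 123.50
  d_2 = (-0.40)·170 + (+0.60)·340 + (-0.05)·380 = 117.00
  d_3 = (-0.40)·170 + (-0.40)·340 + (+0.55)·380 = 5.00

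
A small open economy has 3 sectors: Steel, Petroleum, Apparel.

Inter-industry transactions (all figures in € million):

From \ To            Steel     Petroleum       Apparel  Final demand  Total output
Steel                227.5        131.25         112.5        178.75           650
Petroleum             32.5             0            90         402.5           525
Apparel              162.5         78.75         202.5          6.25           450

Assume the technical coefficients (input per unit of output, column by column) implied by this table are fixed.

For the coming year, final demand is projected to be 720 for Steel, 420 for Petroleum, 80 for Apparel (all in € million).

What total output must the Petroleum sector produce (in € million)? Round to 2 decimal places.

x_P = 751.62

Technical coefficients a_ij = z_ij / X_j:
  a_SS = 227.5/650 = 0.35, a_PS = 32.5/650 = 0.05, a_AS = 162.5/650 = 0.25
  a_SP = 131.25/525 = 0.25, a_PP = 0/525 = 0.00, a_AP = 78.75/525 = 0.15
  a_SA = 112.5/450 = 0.25, a_PA = 90/450 = 0.20, a_AA = 202.5/450 = 0.45
I − A =
  [   0.65    -0.25    -0.25]
  [  -0.05     1.00    -0.20]
  [  -0.25    -0.15     0.55]
Cofactors of I−A, C_ij = (−1)^(i+j)·(minor ij) (rows/columns in the sector order above):
  C_11 = (1.00)(0.55) − (-0.20)(-0.15) = 0.5200
  C_12 = −[(-0.05)(0.55) − (-0.20)(-0.25)] = 0.0775
  C_13 = (-0.05)(-0.15) − (1.00)(-0.25) = 0.2575
  C_21 = −[(-0.25)(0.55) − (-0.25)(-0.15)] = 0.1750
  C_22 = (0.65)(0.55) − (-0.25)(-0.25) = 0.2950
  C_23 = −[(0.65)(-0.15) − (-0.25)(-0.25)] = 0.1600
  C_31 = (-0.25)(-0.20) − (-0.25)(1.00) = 0.3000
  C_32 = −[(0.65)(-0.20) − (-0.25)(-0.05)] = 0.1425
  C_33 = (0.65)(1.00) − (-0.25)(-0.05) = 0.6375
det(I−A) = Σ_j (I−A)_1j·C_1j = (0.65)(0.5200) + (-0.25)(0.0775) + (-0.25)(0.2575) = 0.25425
adj(I−A) = Cᵀ =
  [ 0.5200   0.1750   0.3000]
  [ 0.0775   0.2950   0.1425]
  [ 0.2575   0.1600   0.6375]
(I − A)⁻¹ = adj(I−A) / det(I−A) ≈
  [   2.0452     0.6883     1.1799]
  [   0.3048     1.1603     0.5605]
  [   1.0128     0.6293     2.5074]
x = (I − A)⁻¹ d = adj(I−A)·d / det(I−A), with det(I−A) = 0.25425:
  x_S = (0.5200·720 + 0.1750·420 + 0.3000·80) / 0.25425 = 471.90 / 0.25425 ≈ 1856.05
  x_P = (0.0775·720 + 0.2950·420 + 0.1425·80) / 0.25425 = 191.10 / 0.25425 ≈ 751.62
  x_A = (0.2575·720 + 0.1600·420 + 0.6375·80) / 0.25425 = 303.60 / 0.25425 ≈ 1194.10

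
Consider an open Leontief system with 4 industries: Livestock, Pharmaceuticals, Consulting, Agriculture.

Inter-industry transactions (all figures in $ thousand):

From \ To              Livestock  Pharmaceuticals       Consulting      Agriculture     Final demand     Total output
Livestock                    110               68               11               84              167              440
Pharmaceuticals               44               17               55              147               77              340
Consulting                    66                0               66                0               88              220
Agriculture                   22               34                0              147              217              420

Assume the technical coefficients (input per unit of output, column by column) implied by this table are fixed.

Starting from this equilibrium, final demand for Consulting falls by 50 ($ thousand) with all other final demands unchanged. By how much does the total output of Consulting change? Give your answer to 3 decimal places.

Δx_C = -74.013

Technical coefficients a_ij = z_ij / X_j:
  a_LL = 110/440 = 0.25, a_PL = 44/440 = 0.10, a_CL = 66/440 = 0.15, a_AL = 22/440 = 0.05
  a_LP = 68/340 = 0.20, a_PP = 17/340 = 0.05, a_CP = 0/340 = 0.00, a_AP = 34/340 = 0.10
  a_LC = 11/220 = 0.05, a_PC = 55/220 = 0.25, a_CC = 66/220 = 0.30, a_AC = 0/220 = 0.00
  a_LA = 84/420 = 0.20, a_PA = 147/420 = 0.35, a_CA = 0/420 = 0.00, a_AA = 147/420 = 0.35
I − A =
  [   0.75    -0.20    -0.05    -0.20]
  [  -0.10     0.95    -0.25    -0.35]
  [  -0.15     0.00     0.70     0.00]
  [  -0.05    -0.10     0.00     0.65]
Compute the cofactors C_ij = (−1)^(i+j)·(3×3 minor ij) of I−A; the adjugate is their transpose:
adj(I−A) = Cᵀ =
  [ 0.407750   0.105000   0.066625   0.182000]
  [ 0.082125   0.329375   0.123500   0.202625]
  [ 0.087375   0.022500   0.408875   0.039000]
  [ 0.044000   0.058750   0.024125   0.470125]
det(I−A) = Σ_j (I−A)_1j·C_1j = (0.75)(0.407750) + (-0.20)(0.082125) + (-0.05)(0.087375) + (-0.20)(0.044000) = 0.27621875
(I − A)⁻¹ = adj(I−A) / det(I−A) ≈
  [   1.4762     0.3801     0.2412     0.6589]
  [   0.2973     1.1924     0.4471     0.7336]
  [   0.3163     0.0815     1.4803     0.1412]
  [   0.1593     0.2127     0.0873     1.7020]
Δx = (I − A)⁻¹ Δd with Δd having -50 in the Consulting component and 0 elsewhere.
So Δx_C = L_CC · (-50), where L_CC = adj(I−A)_CC / det(I−A) = 0.408875 / 0.27621875.
Δx_C = 0.408875 × (-50) / 0.27621875 = -20.44375 / 0.27621875 ≈ -74.013.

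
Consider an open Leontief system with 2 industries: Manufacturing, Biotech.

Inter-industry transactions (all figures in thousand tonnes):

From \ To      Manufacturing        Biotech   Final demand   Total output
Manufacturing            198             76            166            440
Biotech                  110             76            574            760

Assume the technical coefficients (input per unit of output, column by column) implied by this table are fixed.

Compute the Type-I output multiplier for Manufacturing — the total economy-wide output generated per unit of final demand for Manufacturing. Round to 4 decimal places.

m_1 = 2.4468

Technical coefficients a_ij = z_ij / X_j:
  a_11 = 198/440 = 0.45, a_21 = 110/440 = 0.25
  a_12 = 76/760 = 0.10, a_22 = 76/760 = 0.10
I − A =
  [   0.55    -0.10]
  [  -0.25     0.90]
det(I−A) = (0.55)(0.90) − (-0.10)(-0.25) = 0.4700
adj(I−A) = [[0.90, 0.10], [0.25, 0.55]]
(I − A)⁻¹ = adj(I−A) / det(I−A) ≈
  [   1.91489     0.21277]
  [   0.53191     1.17021]
The output multiplier for sector j is the column-j sum of the Leontief inverse (I − A)⁻¹ = adj(I−A) / det(I−A).
Column 1 of adj(I−A): (0.90, 0.25); det(I−A) = 0.4700.
m_1 = (0.90 + 0.25) / 0.4700 = 1.15 / 0.4700 ≈ 2.4468.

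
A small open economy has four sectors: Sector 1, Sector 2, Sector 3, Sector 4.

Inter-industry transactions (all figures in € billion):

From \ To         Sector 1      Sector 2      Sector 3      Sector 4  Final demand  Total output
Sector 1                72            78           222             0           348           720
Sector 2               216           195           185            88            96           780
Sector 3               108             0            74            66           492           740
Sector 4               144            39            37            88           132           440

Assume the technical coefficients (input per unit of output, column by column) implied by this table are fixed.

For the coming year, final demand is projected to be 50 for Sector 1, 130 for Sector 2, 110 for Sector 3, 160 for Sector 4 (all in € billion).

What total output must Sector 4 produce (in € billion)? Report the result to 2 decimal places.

x_4 = 276.44

Technical coefficients a_ij = z_ij / X_j:
  a_11 = 72/720 = 0.10, a_21 = 216/720 = 0.30, a_31 = 108/720 = 0.15, a_41 = 144/720 = 0.20
  a_12 = 78/780 = 0.10, a_22 = 195/780 = 0.25, a_32 = 0/780 = 0.00, a_42 = 39/780 = 0.05
  a_13 = 222/740 = 0.30, a_23 = 185/740 = 0.25, a_33 = 74/740 = 0.10, a_43 = 37/740 = 0.05
  a_14 = 0/440 = 0.00, a_24 = 88/440 = 0.20, a_34 = 66/440 = 0.15, a_44 = 88/440 = 0.20
I − A =
  [   0.90    -0.10    -0.30     0.00]
  [  -0.30     0.75    -0.25    -0.20]
  [  -0.15     0.00     0.90    -0.15]
  [  -0.20    -0.05    -0.05     0.80]
Compute the cofactors C_ij = (−1)^(i+j)·(3×3 minor ij) of I−A; the adjugate is their transpose:
adj(I−A) = Cᵀ =
  [ 0.52350   0.07350   0.19800   0.05550]
  [ 0.28875   0.59625   0.27300   0.20025]
  [ 0.11325   0.02175   0.50300   0.09975]
  [ 0.15600   0.05700   0.09800   0.54300]
det(I−A) = Σ_j (I−A)_1j·C_1j = (0.90)(0.52350) + (-0.10)(0.28875) + (-0.30)(0.11325) + (0.00)(0.15600) = 0.4083
(I − A)⁻¹ = adj(I−A) / det(I−A) ≈
  [   1.2821     0.1800     0.4849     0.1359]
  [   0.7072     1.4603     0.6686     0.4904]
  [   0.2774     0.0533     1.2319     0.2443]
  [   0.3821     0.1396     0.2400     1.3299]
x = (I − A)⁻¹ d = adj(I−A)·d / det(I−A), with det(I−A) = 0.4083:
  x_1 = (0.52350·50 + 0.07350·130 + 0.19800·110 + 0.05550·160) / 0.4083 = 66.39 / 0.4083 ≈ 162.60
  x_2 = (0.28875·50 + 0.59625·130 + 0.27300·110 + 0.20025·160) / 0.4083 = 154.02 / 0.4083 ≈ 377.22
  x_3 = (0.11325·50 + 0.02175·130 + 0.50300·110 + 0.09975·160) / 0.4083 = 79.78 / 0.4083 ≈ 195.40
  x_4 = (0.15600·50 + 0.05700·130 + 0.09800·110 + 0.54300·160) / 0.4083 = 112.87 / 0.4083 ≈ 276.44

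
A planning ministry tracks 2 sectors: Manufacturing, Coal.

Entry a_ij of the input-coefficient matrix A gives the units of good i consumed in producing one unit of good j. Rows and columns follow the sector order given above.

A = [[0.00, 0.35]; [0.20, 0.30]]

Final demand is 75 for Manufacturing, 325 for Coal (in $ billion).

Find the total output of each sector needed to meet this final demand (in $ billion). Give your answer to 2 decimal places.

I − A =
  [   1.00    -0.35]
  [  -0.20     0.70]
det(I−A) = (1.00)(0.70) − (-0.35)(-0.20) = 0.6300
adj(I−A) = [[0.70, 0.35], [0.20, 1.00]]
(I − A)⁻¹ = adj(I−A) / det(I−A) ≈
  [   1.1111     0.5556]
  [   0.3175     1.5873]
x = (I − A)⁻¹ d = adj(I−A)·d / det(I−A), with det(I−A) = 0.6300:
  x_1 = (0.70·75 + 0.35·325) / 0.6300 = 166.25 / 0.6300 ≈ 263.89
  x_2 = (0.20·75 + 1.00·325) / 0.6300 = 340.00 / 0.6300 ≈ 539.68

x_1 = 263.89, x_2 = 539.68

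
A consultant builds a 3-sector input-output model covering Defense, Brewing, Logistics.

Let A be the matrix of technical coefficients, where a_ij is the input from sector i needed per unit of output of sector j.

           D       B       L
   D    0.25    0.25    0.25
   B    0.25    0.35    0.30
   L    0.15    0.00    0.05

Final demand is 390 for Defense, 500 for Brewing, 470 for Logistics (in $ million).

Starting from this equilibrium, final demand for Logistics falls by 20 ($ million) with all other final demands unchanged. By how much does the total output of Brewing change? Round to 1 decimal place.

I − A =
  [   0.75    -0.25    -0.25]
  [  -0.25     0.65    -0.30]
  [  -0.15     0.00     0.95]
Cofactors of I−A, C_ij = (−1)^(i+j)·(minor ij) (rows/columns in the sector order above):
  C_11 = (0.65)(0.95) − (-0.30)(0.00) = 0.6175
  C_12 = −[(-0.25)(0.95) − (-0.30)(-0.15)] = 0.2825
  C_13 = (-0.25)(0.00) − (0.65)(-0.15) = 0.0975
  C_21 = −[(-0.25)(0.95) − (-0.25)(0.00)] = 0.2375
  C_22 = (0.75)(0.95) − (-0.25)(-0.15) = 0.6750
  C_23 = −[(0.75)(0.00) − (-0.25)(-0.15)] = 0.0375
  C_31 = (-0.25)(-0.30) − (-0.25)(0.65) = 0.2375
  C_32 = −[(0.75)(-0.30) − (-0.25)(-0.25)] = 0.2875
  C_33 = (0.75)(0.65) − (-0.25)(-0.25) = 0.4250
det(I−A) = Σ_j (I−A)_1j·C_1j = (0.75)(0.6175) + (-0.25)(0.2825) + (-0.25)(0.0975) = 0.368125
adj(I−A) = Cᵀ =
  [ 0.6175   0.2375   0.2375]
  [ 0.2825   0.6750   0.2875]
  [ 0.0975   0.0375   0.4250]
(I − A)⁻¹ = adj(I−A) / det(I−A) ≈
  [   1.6774     0.6452     0.6452]
  [   0.7674     1.8336     0.7810]
  [   0.2649     0.1019     1.1545]
Δx = (I − A)⁻¹ Δd with Δd having -20 in the Logistics component and 0 elsewhere.
So Δx_B = L_BL · (-20), where L_BL = adj(I−A)_BL / det(I−A) = 0.2875 / 0.368125.
Δx_B = 0.2875 × (-20) / 0.368125 = -5.75 / 0.368125 ≈ -15.6.

Δx_B = -15.6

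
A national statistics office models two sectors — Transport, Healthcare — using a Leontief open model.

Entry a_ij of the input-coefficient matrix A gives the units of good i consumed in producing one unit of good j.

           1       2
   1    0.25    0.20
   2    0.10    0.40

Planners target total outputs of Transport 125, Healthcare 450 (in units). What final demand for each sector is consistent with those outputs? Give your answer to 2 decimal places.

d_1 = 3.75, d_2 = 257.50

I − A =
  [   0.75    -0.20]
  [  -0.10     0.60]
d = (I − A) x:
  d_1 = (+0.75)·125 + (-0.20)·450 = 3.75
  d_2 = (-0.10)·125 + (+0.60)·450 = 257.50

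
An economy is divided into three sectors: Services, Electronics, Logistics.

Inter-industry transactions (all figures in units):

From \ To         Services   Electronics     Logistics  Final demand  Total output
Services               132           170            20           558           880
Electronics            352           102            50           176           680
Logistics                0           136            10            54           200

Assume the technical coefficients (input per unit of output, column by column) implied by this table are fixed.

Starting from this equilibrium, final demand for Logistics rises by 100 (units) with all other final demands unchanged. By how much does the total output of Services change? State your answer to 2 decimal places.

Δx_S = 27.27

Technical coefficients a_ij = z_ij / X_j:
  a_SS = 132/880 = 0.15, a_ES = 352/880 = 0.40, a_LS = 0/880 = 0.00
  a_SE = 170/680 = 0.25, a_EE = 102/680 = 0.15, a_LE = 136/680 = 0.20
  a_SL = 20/200 = 0.10, a_EL = 50/200 = 0.25, a_LL = 10/200 = 0.05
I − A =
  [   0.85    -0.25    -0.10]
  [  -0.40     0.85    -0.25]
  [   0.00    -0.20     0.95]
Cofactors of I−A, C_ij = (−1)^(i+j)·(minor ij) (rows/columns in the sector order above):
  C_11 = (0.85)(0.95) − (-0.25)(-0.20) = 0.7575
  C_12 = −[(-0.40)(0.95) − (-0.25)(0.00)] = 0.3800
  C_13 = (-0.40)(-0.20) − (0.85)(0.00) = 0.0800
  C_21 = −[(-0.25)(0.95) − (-0.10)(-0.20)] = 0.2575
  C_22 = (0.85)(0.95) − (-0.10)(0.00) = 0.8075
  C_23 = −[(0.85)(-0.20) − (-0.25)(0.00)] = 0.1700
  C_31 = (-0.25)(-0.25) − (-0.10)(0.85) = 0.1475
  C_32 = −[(0.85)(-0.25) − (-0.10)(-0.40)] = 0.2525
  C_33 = (0.85)(0.85) − (-0.25)(-0.40) = 0.6225
det(I−A) = Σ_j (I−A)_1j·C_1j = (0.85)(0.7575) + (-0.25)(0.3800) + (-0.10)(0.0800) = 0.540875
adj(I−A) = Cᵀ =
  [ 0.7575   0.2575   0.1475]
  [ 0.3800   0.8075   0.2525]
  [ 0.0800   0.1700   0.6225]
(I − A)⁻¹ = adj(I−A) / det(I−A) ≈
  [   1.4005     0.4761     0.2727]
  [   0.7026     1.4930     0.4668]
  [   0.1479     0.3143     1.1509]
Δx = (I − A)⁻¹ Δd with Δd having +100 in the Logistics component and 0 elsewhere.
So Δx_S = L_SL · (+100), where L_SL = adj(I−A)_SL / det(I−A) = 0.1475 / 0.540875.
Δx_S = 0.1475 × (+100) / 0.540875 = 14.75 / 0.540875 ≈ 27.27.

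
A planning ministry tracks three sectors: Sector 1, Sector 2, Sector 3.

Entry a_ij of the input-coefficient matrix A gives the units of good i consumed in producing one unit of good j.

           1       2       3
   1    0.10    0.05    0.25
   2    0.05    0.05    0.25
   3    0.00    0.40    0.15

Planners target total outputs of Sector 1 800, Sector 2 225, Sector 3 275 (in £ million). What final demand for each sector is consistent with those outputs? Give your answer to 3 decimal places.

d_1 = 640.000, d_2 = 105.000, d_3 = 143.750

I − A =
  [   0.90    -0.05    -0.25]
  [  -0.05     0.95    -0.25]
  [   0.00    -0.40     0.85]
d = (I − A) x:
  d_1 = (+0.90)·800 + (-0.05)·225 + (-0.25)·275 = 640.000
  d_2 = (-0.05)·800 + (+0.95)·225 + (-0.25)·275 = 105.000
  d_3 = (+0.00)·800 + (-0.40)·225 + (+0.85)·275 = 143.750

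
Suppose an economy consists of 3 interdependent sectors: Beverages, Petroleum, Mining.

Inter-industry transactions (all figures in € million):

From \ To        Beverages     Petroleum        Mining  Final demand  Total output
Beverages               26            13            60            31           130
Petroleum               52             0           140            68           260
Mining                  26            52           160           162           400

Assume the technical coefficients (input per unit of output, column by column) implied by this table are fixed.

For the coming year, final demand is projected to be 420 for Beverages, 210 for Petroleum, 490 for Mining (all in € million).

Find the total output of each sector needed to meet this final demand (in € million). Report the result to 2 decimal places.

Technical coefficients a_ij = z_ij / X_j:
  a_BB = 26/130 = 0.20, a_PB = 52/130 = 0.40, a_MB = 26/130 = 0.20
  a_BP = 13/260 = 0.05, a_PP = 0/260 = 0.00, a_MP = 52/260 = 0.20
  a_BM = 60/400 = 0.15, a_PM = 140/400 = 0.35, a_MM = 160/400 = 0.40
I − A =
  [   0.80    -0.05    -0.15]
  [  -0.40     1.00    -0.35]
  [  -0.20    -0.20     0.60]
Cofactors of I−A, C_ij = (−1)^(i+j)·(minor ij) (rows/columns in the sector order above):
  C_11 = (1.00)(0.60) − (-0.35)(-0.20) = 0.5300
  C_12 = −[(-0.40)(0.60) − (-0.35)(-0.20)] = 0.3100
  C_13 = (-0.40)(-0.20) − (1.00)(-0.20) = 0.2800
  C_21 = −[(-0.05)(0.60) − (-0.15)(-0.20)] = 0.0600
  C_22 = (0.80)(0.60) − (-0.15)(-0.20) = 0.4500
  C_23 = −[(0.80)(-0.20) − (-0.05)(-0.20)] = 0.1700
  C_31 = (-0.05)(-0.35) − (-0.15)(1.00) = 0.1675
  C_32 = −[(0.80)(-0.35) − (-0.15)(-0.40)] = 0.3400
  C_33 = (0.80)(1.00) − (-0.05)(-0.40) = 0.7800
det(I−A) = Σ_j (I−A)_1j·C_1j = (0.80)(0.5300) + (-0.05)(0.3100) + (-0.15)(0.2800) = 0.3665
adj(I−A) = Cᵀ =
  [ 0.5300   0.0600   0.1675]
  [ 0.3100   0.4500   0.3400]
  [ 0.2800   0.1700   0.7800]
(I − A)⁻¹ = adj(I−A) / det(I−A) ≈
  [   1.4461     0.1637     0.4570]
  [   0.8458     1.2278     0.9277]
  [   0.7640     0.4638     2.1282]
x = (I − A)⁻¹ d = adj(I−A)·d / det(I−A), with det(I−A) = 0.3665:
  x_B = (0.5300·420 + 0.0600·210 + 0.1675·490) / 0.3665 = 317.275 / 0.3665 ≈ 865.69
  x_P = (0.3100·420 + 0.4500·210 + 0.3400·490) / 0.3665 = 391.30 / 0.3665 ≈ 1067.67
  x_M = (0.2800·420 + 0.1700·210 + 0.7800·490) / 0.3665 = 535.50 / 0.3665 ≈ 1461.12

x_B = 865.69, x_P = 1067.67, x_M = 1461.12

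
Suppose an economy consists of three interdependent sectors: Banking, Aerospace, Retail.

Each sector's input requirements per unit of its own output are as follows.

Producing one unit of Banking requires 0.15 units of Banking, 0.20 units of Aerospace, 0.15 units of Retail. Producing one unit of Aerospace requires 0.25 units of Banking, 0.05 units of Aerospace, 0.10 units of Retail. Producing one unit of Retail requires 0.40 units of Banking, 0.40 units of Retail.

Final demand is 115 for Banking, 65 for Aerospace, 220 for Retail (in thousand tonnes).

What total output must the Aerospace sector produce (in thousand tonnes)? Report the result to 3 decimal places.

x_A = 155.712

I − A =
  [   0.85    -0.25    -0.40]
  [  -0.20     0.95     0.00]
  [  -0.15    -0.10     0.60]
Cofactors of I−A, C_ij = (−1)^(i+j)·(minor ij) (rows/columns in the sector order above):
  C_11 = (0.95)(0.60) − (0.00)(-0.10) = 0.5700
  C_12 = −[(-0.20)(0.60) − (0.00)(-0.15)] = 0.1200
  C_13 = (-0.20)(-0.10) − (0.95)(-0.15) = 0.1625
  C_21 = −[(-0.25)(0.60) − (-0.40)(-0.10)] = 0.1900
  C_22 = (0.85)(0.60) − (-0.40)(-0.15) = 0.4500
  C_23 = −[(0.85)(-0.10) − (-0.25)(-0.15)] = 0.1225
  C_31 = (-0.25)(0.00) − (-0.40)(0.95) = 0.3800
  C_32 = −[(0.85)(0.00) − (-0.40)(-0.20)] = 0.0800
  C_33 = (0.85)(0.95) − (-0.25)(-0.20) = 0.7575
det(I−A) = Σ_j (I−A)_1j·C_1j = (0.85)(0.5700) + (-0.25)(0.1200) + (-0.40)(0.1625) = 0.3895
adj(I−A) = Cᵀ =
  [ 0.5700   0.1900   0.3800]
  [ 0.1200   0.4500   0.0800]
  [ 0.1625   0.1225   0.7575]
(I − A)⁻¹ = adj(I−A) / det(I−A) ≈
  [   1.4634     0.4878     0.9756]
  [   0.3081     1.1553     0.2054]
  [   0.4172     0.3145     1.9448]
x = (I − A)⁻¹ d = adj(I−A)·d / det(I−A), with det(I−A) = 0.3895:
  x_B = (0.5700·115 + 0.1900·65 + 0.3800·220) / 0.3895 = 161.50 / 0.3895 ≈ 414.634
  x_A = (0.1200·115 + 0.4500·65 + 0.0800·220) / 0.3895 = 60.65 / 0.3895 ≈ 155.712
  x_R = (0.1625·115 + 0.1225·65 + 0.7575·220) / 0.3895 = 193.30 / 0.3895 ≈ 496.277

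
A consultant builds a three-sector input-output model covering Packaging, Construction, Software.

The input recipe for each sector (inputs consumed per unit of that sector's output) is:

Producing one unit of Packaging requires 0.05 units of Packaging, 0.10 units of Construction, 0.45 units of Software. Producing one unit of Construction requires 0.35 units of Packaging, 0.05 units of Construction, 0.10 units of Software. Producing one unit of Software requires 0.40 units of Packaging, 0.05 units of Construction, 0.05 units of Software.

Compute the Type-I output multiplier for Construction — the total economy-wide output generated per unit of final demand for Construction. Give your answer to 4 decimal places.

m_C = 2.1170

I − A =
  [   0.95    -0.35    -0.40]
  [  -0.10     0.95    -0.05]
  [  -0.45    -0.10     0.95]
Cofactors of I−A, C_ij = (−1)^(i+j)·(minor ij) (rows/columns in the sector order above):
  C_11 = (0.95)(0.95) − (-0.05)(-0.10) = 0.8975
  C_12 = −[(-0.10)(0.95) − (-0.05)(-0.45)] = 0.1175
  C_13 = (-0.10)(-0.10) − (0.95)(-0.45) = 0.4375
  C_21 = −[(-0.35)(0.95) − (-0.40)(-0.10)] = 0.3725
  C_22 = (0.95)(0.95) − (-0.40)(-0.45) = 0.7225
  C_23 = −[(0.95)(-0.10) − (-0.35)(-0.45)] = 0.2525
  C_31 = (-0.35)(-0.05) − (-0.40)(0.95) = 0.3975
  C_32 = −[(0.95)(-0.05) − (-0.40)(-0.10)] = 0.0875
  C_33 = (0.95)(0.95) − (-0.35)(-0.10) = 0.8675
det(I−A) = Σ_j (I−A)_1j·C_1j = (0.95)(0.8975) + (-0.35)(0.1175) + (-0.40)(0.4375) = 0.6365
adj(I−A) = Cᵀ =
  [ 0.8975   0.3725   0.3975]
  [ 0.1175   0.7225   0.0875]
  [ 0.4375   0.2525   0.8675]
(I − A)⁻¹ = adj(I−A) / det(I−A) ≈
  [   1.41005     0.58523     0.62451]
  [   0.18460     1.13511     0.13747]
  [   0.68735     0.39670     1.36292]
The output multiplier for sector j is the column-j sum of the Leontief inverse (I − A)⁻¹ = adj(I−A) / det(I−A).
Column C of adj(I−A): (0.3725, 0.7225, 0.2525); det(I−A) = 0.6365.
m_C = (0.3725 + 0.7225 + 0.2525) / 0.6365 = 1.3475 / 0.6365 ≈ 2.1170.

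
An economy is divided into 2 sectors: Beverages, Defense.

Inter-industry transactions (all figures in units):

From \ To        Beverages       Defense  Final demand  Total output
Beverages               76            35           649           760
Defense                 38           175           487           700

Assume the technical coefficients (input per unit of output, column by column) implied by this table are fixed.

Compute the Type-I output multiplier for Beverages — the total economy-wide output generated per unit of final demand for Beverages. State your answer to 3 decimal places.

Technical coefficients a_ij = z_ij / X_j:
  a_11 = 76/760 = 0.10, a_21 = 38/760 = 0.05
  a_12 = 35/700 = 0.05, a_22 = 175/700 = 0.25
I − A =
  [   0.90    -0.05]
  [  -0.05     0.75]
det(I−A) = (0.90)(0.75) − (-0.05)(-0.05) = 0.6725
adj(I−A) = [[0.75, 0.05], [0.05, 0.90]]
(I − A)⁻¹ = adj(I−A) / det(I−A) ≈
  [   1.1152     0.0743]
  [   0.0743     1.3383]
The output multiplier for sector j is the column-j sum of the Leontief inverse (I − A)⁻¹ = adj(I−A) / det(I−A).
Column 1 of adj(I−A): (0.75, 0.05); det(I−A) = 0.6725.
m_1 = (0.75 + 0.05) / 0.6725 = 0.80 / 0.6725 ≈ 1.190.

m_1 = 1.190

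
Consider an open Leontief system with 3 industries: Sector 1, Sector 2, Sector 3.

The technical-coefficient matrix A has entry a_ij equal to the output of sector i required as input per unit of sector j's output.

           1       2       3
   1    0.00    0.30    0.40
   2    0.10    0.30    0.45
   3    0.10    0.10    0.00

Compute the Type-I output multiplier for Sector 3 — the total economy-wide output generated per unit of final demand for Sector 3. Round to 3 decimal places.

m_3 = 2.718

I − A =
  [   1.00    -0.30    -0.40]
  [  -0.10     0.70    -0.45]
  [  -0.10    -0.10     1.00]
Cofactors of I−A, C_ij = (−1)^(i+j)·(minor ij) (rows/columns in the sector order above):
  C_11 = (0.70)(1.00) − (-0.45)(-0.10) = 0.6550
  C_12 = −[(-0.10)(1.00) − (-0.45)(-0.10)] = 0.1450
  C_13 = (-0.10)(-0.10) − (0.70)(-0.10) = 0.0800
  C_21 = −[(-0.30)(1.00) − (-0.40)(-0.10)] = 0.3400
  C_22 = (1.00)(1.00) − (-0.40)(-0.10) = 0.9600
  C_23 = −[(1.00)(-0.10) − (-0.30)(-0.10)] = 0.1300
  C_31 = (-0.30)(-0.45) − (-0.40)(0.70) = 0.4150
  C_32 = −[(1.00)(-0.45) − (-0.40)(-0.10)] = 0.4900
  C_33 = (1.00)(0.70) − (-0.30)(-0.10) = 0.6700
det(I−A) = Σ_j (I−A)_1j·C_1j = (1.00)(0.6550) + (-0.30)(0.1450) + (-0.40)(0.0800) = 0.5795
adj(I−A) = Cᵀ =
  [ 0.6550   0.3400   0.4150]
  [ 0.1450   0.9600   0.4900]
  [ 0.0800   0.1300   0.6700]
(I − A)⁻¹ = adj(I−A) / det(I−A) ≈
  [   1.1303     0.5867     0.7161]
  [   0.2502     1.6566     0.8456]
  [   0.1381     0.2243     1.1562]
The output multiplier for sector j is the column-j sum of the Leontief inverse (I − A)⁻¹ = adj(I−A) / det(I−A).
Column 3 of adj(I−A): (0.4150, 0.4900, 0.6700); det(I−A) = 0.5795.
m_3 = (0.4150 + 0.4900 + 0.6700) / 0.5795 = 1.575 / 0.5795 ≈ 2.718.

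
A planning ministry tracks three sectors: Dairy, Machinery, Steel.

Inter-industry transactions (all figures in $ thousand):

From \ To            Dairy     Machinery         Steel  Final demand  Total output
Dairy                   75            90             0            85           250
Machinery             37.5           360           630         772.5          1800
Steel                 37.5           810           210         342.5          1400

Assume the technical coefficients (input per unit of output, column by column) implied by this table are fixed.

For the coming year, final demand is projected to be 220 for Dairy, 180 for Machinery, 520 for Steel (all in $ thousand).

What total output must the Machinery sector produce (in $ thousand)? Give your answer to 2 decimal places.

Technical coefficients a_ij = z_ij / X_j:
  a_11 = 75/250 = 0.30, a_21 = 37.5/250 = 0.15, a_31 = 37.5/250 = 0.15
  a_12 = 90/1800 = 0.05, a_22 = 360/1800 = 0.20, a_32 = 810/1800 = 0.45
  a_13 = 0/1400 = 0.00, a_23 = 630/1400 = 0.45, a_33 = 210/1400 = 0.15
I − A =
  [   0.70    -0.05     0.00]
  [  -0.15     0.80    -0.45]
  [  -0.15    -0.45     0.85]
Cofactors of I−A, C_ij = (−1)^(i+j)·(minor ij) (rows/columns in the sector order above):
  C_11 = (0.80)(0.85) − (-0.45)(-0.45) = 0.4775
  C_12 = −[(-0.15)(0.85) − (-0.45)(-0.15)] = 0.1950
  C_13 = (-0.15)(-0.45) − (0.80)(-0.15) = 0.1875
  C_21 = −[(-0.05)(0.85) − (0.00)(-0.45)] = 0.0425
  C_22 = (0.70)(0.85) − (0.00)(-0.15) = 0.5950
  C_23 = −[(0.70)(-0.45) − (-0.05)(-0.15)] = 0.3225
  C_31 = (-0.05)(-0.45) − (0.00)(0.80) = 0.0225
  C_32 = −[(0.70)(-0.45) − (0.00)(-0.15)] = 0.3150
  C_33 = (0.70)(0.80) − (-0.05)(-0.15) = 0.5525
det(I−A) = Σ_j (I−A)_1j·C_1j = (0.70)(0.4775) + (-0.05)(0.1950) + (0.00)(0.1875) = 0.3245
adj(I−A) = Cᵀ =
  [ 0.4775   0.0425   0.0225]
  [ 0.1950   0.5950   0.3150]
  [ 0.1875   0.3225   0.5525]
(I − A)⁻¹ = adj(I−A) / det(I−A) ≈
  [   1.4715     0.1310     0.0693]
  [   0.6009     1.8336     0.9707]
  [   0.5778     0.9938     1.7026]
x = (I − A)⁻¹ d = adj(I−A)·d / det(I−A), with det(I−A) = 0.3245:
  x_1 = (0.4775·220 + 0.0425·180 + 0.0225·520) / 0.3245 = 124.40 / 0.3245 ≈ 383.36
  x_2 = (0.1950·220 + 0.5950·180 + 0.3150·520) / 0.3245 = 313.80 / 0.3245 ≈ 967.03
  x_3 = (0.1875·220 + 0.3225·180 + 0.5525·520) / 0.3245 = 386.60 / 0.3245 ≈ 1191.37

x_2 = 967.03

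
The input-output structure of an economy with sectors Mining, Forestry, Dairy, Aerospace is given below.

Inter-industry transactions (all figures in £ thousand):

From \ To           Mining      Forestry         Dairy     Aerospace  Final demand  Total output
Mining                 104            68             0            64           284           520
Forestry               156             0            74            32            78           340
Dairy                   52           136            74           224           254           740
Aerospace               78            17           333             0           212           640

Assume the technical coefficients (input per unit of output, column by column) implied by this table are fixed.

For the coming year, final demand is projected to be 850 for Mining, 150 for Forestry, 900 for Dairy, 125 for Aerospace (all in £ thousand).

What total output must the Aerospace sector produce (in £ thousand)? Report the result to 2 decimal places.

x_A = 1303.56

Technical coefficients a_ij = z_ij / X_j:
  a_MM = 104/520 = 0.20, a_FM = 156/520 = 0.30, a_DM = 52/520 = 0.10, a_AM = 78/520 = 0.15
  a_MF = 68/340 = 0.20, a_FF = 0/340 = 0.00, a_DF = 136/340 = 0.40, a_AF = 17/340 = 0.05
  a_MD = 0/740 = 0.00, a_FD = 74/740 = 0.10, a_DD = 74/740 = 0.10, a_AD = 333/740 = 0.45
  a_MA = 64/640 = 0.10, a_FA = 32/640 = 0.05, a_DA = 224/640 = 0.35, a_AA = 0/640 = 0.00
I − A =
  [   0.80    -0.20     0.00    -0.10]
  [  -0.30     1.00    -0.10    -0.05]
  [  -0.10    -0.40     0.90    -0.35]
  [  -0.15    -0.05    -0.45     1.00]
Compute the cofactors C_ij = (−1)^(i+j)·(3×3 minor ij) of I−A; the adjugate is their transpose:
adj(I−A) = Cᵀ =
  [ 0.6895   0.1710   0.0700   0.1020]
  [ 0.2470   0.5760   0.1100   0.0920]
  [ 0.2805   0.3590   0.7200   0.2980]
  [ 0.2420   0.2160   0.3400   0.6320]
det(I−A) = Σ_j (I−A)_1j·C_1j = (0.80)(0.6895) + (-0.20)(0.2470) + (0.00)(0.2805) + (-0.10)(0.2420) = 0.4780
(I − A)⁻¹ = adj(I−A) / det(I−A) ≈
  [   1.4425     0.3577     0.1464     0.2134]
  [   0.5167     1.2050     0.2301     0.1925]
  [   0.5868     0.7510     1.5063     0.6234]
  [   0.5063     0.4519     0.7113     1.3222]
x = (I − A)⁻¹ d = adj(I−A)·d / det(I−A), with det(I−A) = 0.4780:
  x_M = (0.6895·850 + 0.1710·150 + 0.0700·900 + 0.1020·125) / 0.4780 = 687.475 / 0.4780 ≈ 1438.23
  x_F = (0.2470·850 + 0.5760·150 + 0.1100·900 + 0.0920·125) / 0.4780 = 406.85 / 0.4780 ≈ 851.15
  x_D = (0.2805·850 + 0.3590·150 + 0.7200·900 + 0.2980·125) / 0.4780 = 977.525 / 0.4780 ≈ 2045.03
  x_A = (0.2420·850 + 0.2160·150 + 0.3400·900 + 0.6320·125) / 0.4780 = 623.10 / 0.4780 ≈ 1303.56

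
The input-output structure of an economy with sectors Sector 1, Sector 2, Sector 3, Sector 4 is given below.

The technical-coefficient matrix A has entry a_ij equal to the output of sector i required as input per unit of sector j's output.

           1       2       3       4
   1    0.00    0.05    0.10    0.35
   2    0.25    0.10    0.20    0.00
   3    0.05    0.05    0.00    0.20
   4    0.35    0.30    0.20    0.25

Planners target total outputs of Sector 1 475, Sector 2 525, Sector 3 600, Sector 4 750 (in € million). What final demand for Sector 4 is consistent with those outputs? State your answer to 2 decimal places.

I − A =
  [   1.00    -0.05    -0.10    -0.35]
  [  -0.25     0.90    -0.20     0.00]
  [  -0.05    -0.05     1.00    -0.20]
  [  -0.35    -0.30    -0.20     0.75]
d = (I − A) x:
  d_1 = (+1.00)·475 + (-0.05)·525 + (-0.10)·600 + (-0.35)·750 = 126.25
  d_2 = (-0.25)·475 + (+0.90)·525 + (-0.20)·600 + (+0.00)·750 = 233.75
  d_3 = (-0.05)·475 + (-0.05)·525 + (+1.00)·600 + (-0.20)·750 = 400.00
  d_4 = (-0.35)·475 + (-0.30)·525 + (-0.20)·600 + (+0.75)·750 = 118.75

d_4 = 118.75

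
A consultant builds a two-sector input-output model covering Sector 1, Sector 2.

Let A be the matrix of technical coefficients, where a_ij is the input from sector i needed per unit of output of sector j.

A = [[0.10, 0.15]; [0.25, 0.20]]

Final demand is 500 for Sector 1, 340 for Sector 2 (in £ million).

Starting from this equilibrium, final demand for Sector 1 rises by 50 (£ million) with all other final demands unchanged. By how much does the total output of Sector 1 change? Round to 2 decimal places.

Δx_1 = 58.61

I − A =
  [   0.90    -0.15]
  [  -0.25     0.80]
det(I−A) = (0.90)(0.80) − (-0.15)(-0.25) = 0.6825
adj(I−A) = [[0.80, 0.15], [0.25, 0.90]]
(I − A)⁻¹ = adj(I−A) / det(I−A) ≈
  [   1.1722     0.2198]
  [   0.3663     1.3187]
Δx = (I − A)⁻¹ Δd with Δd having +50 in the Sector 1 component and 0 elsewhere.
So Δx_1 = L_11 · (+50), where L_11 = adj(I−A)_11 / det(I−A) = 0.80 / 0.6825.
Δx_1 = 0.80 × (+50) / 0.6825 = 40.00 / 0.6825 ≈ 58.61.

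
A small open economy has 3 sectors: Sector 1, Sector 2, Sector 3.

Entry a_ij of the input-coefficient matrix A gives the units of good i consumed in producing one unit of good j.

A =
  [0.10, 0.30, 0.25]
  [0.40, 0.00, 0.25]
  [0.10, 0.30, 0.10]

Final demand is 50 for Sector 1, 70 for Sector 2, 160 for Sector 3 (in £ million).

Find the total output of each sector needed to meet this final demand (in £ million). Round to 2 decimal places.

I − A =
  [   0.90    -0.30    -0.25]
  [  -0.40     1.00    -0.25]
  [  -0.10    -0.30     0.90]
Cofactors of I−A, C_ij = (−1)^(i+j)·(minor ij) (rows/columns in the sector order above):
  C_11 = (1.00)(0.90) − (-0.25)(-0.30) = 0.8250
  C_12 = −[(-0.40)(0.90) − (-0.25)(-0.10)] = 0.3850
  C_13 = (-0.40)(-0.30) − (1.00)(-0.10) = 0.2200
  C_21 = −[(-0.30)(0.90) − (-0.25)(-0.30)] = 0.3450
  C_22 = (0.90)(0.90) − (-0.25)(-0.10) = 0.7850
  C_23 = −[(0.90)(-0.30) − (-0.30)(-0.10)] = 0.3000
  C_31 = (-0.30)(-0.25) − (-0.25)(1.00) = 0.3250
  C_32 = −[(0.90)(-0.25) − (-0.25)(-0.40)] = 0.3250
  C_33 = (0.90)(1.00) − (-0.30)(-0.40) = 0.7800
det(I−A) = Σ_j (I−A)_1j·C_1j = (0.90)(0.8250) + (-0.30)(0.3850) + (-0.25)(0.2200) = 0.5720
adj(I−A) = Cᵀ =
  [ 0.8250   0.3450   0.3250]
  [ 0.3850   0.7850   0.3250]
  [ 0.2200   0.3000   0.7800]
(I − A)⁻¹ = adj(I−A) / det(I−A) ≈
  [   1.4423     0.6031     0.5682]
  [   0.6731     1.3724     0.5682]
  [   0.3846     0.5245     1.3636]
x = (I − A)⁻¹ d = adj(I−A)·d / det(I−A), with det(I−A) = 0.5720:
  x_1 = (0.8250·50 + 0.3450·70 + 0.3250·160) / 0.5720 = 117.40 / 0.5720 ≈ 205.24
  x_2 = (0.3850·50 + 0.7850·70 + 0.3250·160) / 0.5720 = 126.20 / 0.5720 ≈ 220.63
  x_3 = (0.2200·50 + 0.3000·70 + 0.7800·160) / 0.5720 = 156.80 / 0.5720 ≈ 274.13

x_1 = 205.24, x_2 = 220.63, x_3 = 274.13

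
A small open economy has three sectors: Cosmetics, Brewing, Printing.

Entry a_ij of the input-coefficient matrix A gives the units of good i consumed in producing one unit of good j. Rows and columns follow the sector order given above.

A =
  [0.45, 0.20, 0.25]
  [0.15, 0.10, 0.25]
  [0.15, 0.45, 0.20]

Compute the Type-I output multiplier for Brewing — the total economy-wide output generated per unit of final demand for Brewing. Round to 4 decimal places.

I − A =
  [   0.55    -0.20    -0.25]
  [  -0.15     0.90    -0.25]
  [  -0.15    -0.45     0.80]
Cofactors of I−A, C_ij = (−1)^(i+j)·(minor ij) (rows/columns in the sector order above):
  C_11 = (0.90)(0.80) − (-0.25)(-0.45) = 0.6075
  C_12 = −[(-0.15)(0.80) − (-0.25)(-0.15)] = 0.1575
  C_13 = (-0.15)(-0.45) − (0.90)(-0.15) = 0.2025
  C_21 = −[(-0.20)(0.80) − (-0.25)(-0.45)] = 0.2725
  C_22 = (0.55)(0.80) − (-0.25)(-0.15) = 0.4025
  C_23 = −[(0.55)(-0.45) − (-0.20)(-0.15)] = 0.2775
  C_31 = (-0.20)(-0.25) − (-0.25)(0.90) = 0.2750
  C_32 = −[(0.55)(-0.25) − (-0.25)(-0.15)] = 0.1750
  C_33 = (0.55)(0.90) − (-0.20)(-0.15) = 0.4650
det(I−A) = Σ_j (I−A)_1j·C_1j = (0.55)(0.6075) + (-0.20)(0.1575) + (-0.25)(0.2025) = 0.2520
adj(I−A) = Cᵀ =
  [ 0.6075   0.2725   0.2750]
  [ 0.1575   0.4025   0.1750]
  [ 0.2025   0.2775   0.4650]
(I − A)⁻¹ = adj(I−A) / det(I−A) ≈
  [   2.41071     1.08135     1.09127]
  [   0.62500     1.59722     0.69444]
  [   0.80357     1.10119     1.84524]
The output multiplier for sector j is the column-j sum of the Leontief inverse (I − A)⁻¹ = adj(I−A) / det(I−A).
Column B of adj(I−A): (0.2725, 0.4025, 0.2775); det(I−A) = 0.2520.
m_B = (0.2725 + 0.4025 + 0.2775) / 0.2520 = 0.9525 / 0.2520 ≈ 3.7798.

m_B = 3.7798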